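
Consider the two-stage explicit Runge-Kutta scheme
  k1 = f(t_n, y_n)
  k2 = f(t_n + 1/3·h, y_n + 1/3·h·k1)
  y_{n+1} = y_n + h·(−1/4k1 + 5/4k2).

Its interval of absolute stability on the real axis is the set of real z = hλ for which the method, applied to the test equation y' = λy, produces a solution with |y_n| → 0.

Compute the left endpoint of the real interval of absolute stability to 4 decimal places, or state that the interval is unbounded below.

Set f=λy, z=hλ:
  k1=λy_n ⇒ h·k1=z·y_n;  k2=λ(1+1/3z)y_n ⇒ h·k2=z(1+1/3z)y_n
  y_{n+1}/y_n = 1 − 1/4z + 5/4z(1+1/3z) = 1 + z + 5/12z²
  ⇒ R(z) = 1 + z + 5/12z².

Boundary: |R(x)|=1, x<0.
x=-0.81: |R|=0.4634
R=1: x+5/12x²=0 ⇒ x=−12/5=-2.4000; min R=1−1/(4·5/12)=0.4000>−1
Confirm numerically:
  x=-2.143: |R|=0.77052 <1
  x=-1.987: |R|=0.65807 <1
  x=-1.086: |R|=0.40542 <1
  x=-2.952: |R|=1.67896 >1
  x=-2.922: |R|=1.63553 >1
  x=-2.731: |R|=1.37665 >1
Interval (-2.4000, 0).

left endpoint -2.4000.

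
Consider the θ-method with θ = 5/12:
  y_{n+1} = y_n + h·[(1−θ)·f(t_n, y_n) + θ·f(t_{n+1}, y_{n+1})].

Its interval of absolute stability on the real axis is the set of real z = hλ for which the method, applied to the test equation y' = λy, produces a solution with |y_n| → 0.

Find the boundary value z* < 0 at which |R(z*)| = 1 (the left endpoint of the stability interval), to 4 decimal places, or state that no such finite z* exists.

z* = -12.0000.

With y'=λy (z=hλ):
  y_{n+1} = y_n + z·[7/12·y_n + 5/12·y_{n+1}] ⇒ (1 − 5/12z)y_{n+1} = (1 + 7/12z)y_n
  Hence R(z) = (1 + 7/12z)/(1 − 5/12z).

Boundary: |R(x)|=1, x<0.
x=-0.43: |R|=0.6353
R=−1: 1+7/12x = −1+5/12x ⇒ -1/6x=2 ⇒ x=2/(-1/6)=-12.0000
Confirm numerically:
  x=-11.344: |R|=0.98091 <1
  x=-10.809: |R|=0.96393 <1
  x=-7.312: |R|=0.80692 <1
  x=-12.589: |R|=1.01572 >1
  x=-12.478: |R|=1.01285 >1
  x=-12.339: |R|=1.00920 >1
Stable set (-12.0000, 0).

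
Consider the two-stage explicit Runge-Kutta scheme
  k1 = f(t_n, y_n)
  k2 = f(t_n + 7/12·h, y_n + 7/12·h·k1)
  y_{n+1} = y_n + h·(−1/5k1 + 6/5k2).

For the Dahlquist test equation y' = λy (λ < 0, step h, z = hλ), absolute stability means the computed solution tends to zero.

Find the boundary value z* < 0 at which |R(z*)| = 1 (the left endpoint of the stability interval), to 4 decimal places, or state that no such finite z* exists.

left endpoint -1.4286.

Set f=λy, z=hλ:
  k1=λy_n ⇒ h·k1=z·y_n;  k2=λ(1+7/12z)y_n ⇒ h·k2=z(1+7/12z)y_n
  y_{n+1}/y_n = 1 − 1/5z + 6/5z(1+7/12z) = 1 + z + 7/10z²
  R(z) = 1 + z + 7/10z².

Find x<0 with |R(x)|<1.
x=-0.41: |R|=0.7077
R=1: x+7/10x²=0 ⇒ x=−10/7=-1.4286; min R=1−1/(4·7/10)=0.6429>−1
Confirm numerically:
  x=-1.032: |R|=0.71352 <1
  x=-0.962: |R|=0.68581 <1
  x=-0.902: |R|=0.66752 <1
  x=-1.751: |R|=1.39520 >1
  x=-1.562: |R|=1.14589 >1
  x=-1.560: |R|=1.14352 >1
So |R|<1 on (-1.4286, 0).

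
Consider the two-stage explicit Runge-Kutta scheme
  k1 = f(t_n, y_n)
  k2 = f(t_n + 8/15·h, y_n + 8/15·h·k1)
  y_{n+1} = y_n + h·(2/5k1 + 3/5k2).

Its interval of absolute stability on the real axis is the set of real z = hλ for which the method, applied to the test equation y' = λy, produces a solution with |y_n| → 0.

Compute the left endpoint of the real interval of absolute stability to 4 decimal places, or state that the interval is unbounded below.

With y'=λy (z=hλ):
  k1=λy_n ⇒ h·k1=z·y_n;  k2=λ(1+8/15z)y_n ⇒ h·k2=z(1+8/15z)y_n
  y_{n+1}/y_n = 1 + 2/5z + 3/5z(1+8/15z) = 1 + z + 8/25z²
  R(z) = 1 + z + 8/25z².

Need |R(x)|<1, x<0.
x=-1.01: |R|=0.3164
R=1: x+8/25x²=0 ⇒ x=−25/8=-3.1250; min R=1−1/(4·8/25)=0.2188>−1
Confirm numerically:
  x=-2.739: |R|=0.66168 <1
  x=-1.918: |R|=0.25919 <1
  x=-1.575: |R|=0.21880 <1
  x=-3.379: |R|=1.27465 >1
  x=-3.260: |R|=1.14083 >1
  x=-3.153: |R|=1.02825 >1
Stable set (-3.1250, 0).

z* = -3.1250.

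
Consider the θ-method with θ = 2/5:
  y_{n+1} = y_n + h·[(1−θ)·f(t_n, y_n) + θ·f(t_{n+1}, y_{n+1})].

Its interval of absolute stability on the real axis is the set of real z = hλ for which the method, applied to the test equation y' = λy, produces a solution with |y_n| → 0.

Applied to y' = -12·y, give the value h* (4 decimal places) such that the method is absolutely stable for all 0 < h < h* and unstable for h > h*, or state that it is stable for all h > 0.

Test eqn y'=λy, z=hλ:
  y_{n+1} = y_n + z·[3/5·y_n + 2/5·y_{n+1}] ⇒ (1 − 2/5z)y_{n+1} = (1 + 3/5z)y_n
  R(z) = (1 + 3/5z)/(1 − 2/5z).

Solve |R(x)|<1 on ℝ⁻.
x=-1.45: |R|=0.0823
R=−1: 1+3/5x = −1+2/5x ⇒ -1/5x=2 ⇒ x=2/(-1/5)=-10.0000
Confirm numerically:
  x=-8.975: |R|=0.95534 <1
  x=-4.955: |R|=0.66164 <1
  x=-4.030: |R|=0.54288 <1
  x=-10.401: |R|=1.01554 >1
  x=-10.220: |R|=1.00865 >1
  x=-10.112: |R|=1.00444 >1
So |R|<1 on (-10.0000, 0).

(-10.0000,0); λ=-12 ⇒ h* = (10)/12 = 0.8333.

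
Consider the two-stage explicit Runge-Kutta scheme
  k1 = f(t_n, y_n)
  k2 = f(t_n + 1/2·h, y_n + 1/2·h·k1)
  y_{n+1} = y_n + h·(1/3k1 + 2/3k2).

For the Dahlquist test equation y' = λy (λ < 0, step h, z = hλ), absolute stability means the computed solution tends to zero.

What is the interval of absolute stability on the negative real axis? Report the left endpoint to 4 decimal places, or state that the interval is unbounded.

(-3.0000, 0).

On y'=λy, z=hλ:
  k1=λy_n ⇒ h·k1=z·y_n;  k2=λ(1+1/2z)y_n ⇒ h·k2=z(1+1/2z)y_n
  y_{n+1}/y_n = 1 + 1/3z + 2/3z(1+1/2z) = 1 + z + 1/3z²
  ⇒ R(z) = 1 + z + 1/3z².

Need |R(x)|<1, x<0.
x=-1.32: |R|=0.2608
R=1: x+1/3x²=0 ⇒ x=−3=-3.0000; min R=1−1/(4·1/3)=0.2500>−1
Confirm numerically:
  x=-2.862: |R|=0.86835 <1
  x=-1.612: |R|=0.25418 <1
  x=-1.349: |R|=0.25760 <1
  x=-1.202: |R|=0.27960 <1
  x=-3.509: |R|=1.59536 >1
  x=-3.506: |R|=1.59135 >1
So |R|<1 on (-3.0000, 0).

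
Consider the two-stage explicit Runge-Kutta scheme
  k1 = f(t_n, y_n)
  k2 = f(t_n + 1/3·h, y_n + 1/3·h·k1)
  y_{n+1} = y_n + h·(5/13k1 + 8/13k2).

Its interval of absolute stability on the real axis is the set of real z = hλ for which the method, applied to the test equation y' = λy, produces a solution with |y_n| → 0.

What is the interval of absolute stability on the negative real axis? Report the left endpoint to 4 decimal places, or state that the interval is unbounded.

z∈(-4.8750,0).

With y'=λy (z=hλ):
  k1=λy_n ⇒ h·k1=z·y_n;  k2=λ(1+1/3z)y_n ⇒ h·k2=z(1+1/3z)y_n
  y_{n+1}/y_n = 1 + 5/13z + 8/13z(1+1/3z) = 1 + z + 8/39z²
  Hence R(z) = 1 + z + 8/39z².

Solve |R(x)|<1 on ℝ⁻.
x=-1.24: |R|=0.0754
R=1: x+8/39x²=0 ⇒ x=−39/8=-4.8750; min R=1−1/(4·8/39)=-0.2188>−1
Confirm numerically:
  x=-4.816: |R|=0.94171 <1
  x=-4.488: |R|=0.64372 <1
  x=-2.502: |R|=0.21790 <1
  x=-2.377: |R|=0.21800 <1
  x=-5.304: |R|=1.46675 >1
  x=-5.211: |R|=1.35916 >1
  x=-5.067: |R|=1.19956 >1
Stable set (-4.8750, 0).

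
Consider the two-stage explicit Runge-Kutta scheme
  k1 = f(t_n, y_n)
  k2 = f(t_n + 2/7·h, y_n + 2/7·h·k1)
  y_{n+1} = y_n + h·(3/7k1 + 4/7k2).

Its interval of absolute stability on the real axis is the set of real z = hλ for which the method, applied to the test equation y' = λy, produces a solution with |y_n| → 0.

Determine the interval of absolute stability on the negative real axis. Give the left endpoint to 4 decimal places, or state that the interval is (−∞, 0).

With y'=λy (z=hλ):
  k1=λy_n ⇒ h·k1=z·y_n;  k2=λ(1+2/7z)y_n ⇒ h·k2=z(1+2/7z)y_n
  y_{n+1}/y_n = 1 + 3/7z + 4/7z(1+2/7z) = 1 + z + 8/49z²
  ⇒ R(z) = 1 + z + 8/49z².

Solve |R(x)|<1 on ℝ⁻.
x=-0.73: |R|=0.3570
R=1: x+8/49x²=0 ⇒ x=−49/8=-6.1250; min R=1−1/(4·8/49)=-0.5312>−1
Confirm numerically:
  x=-4.705: |R|=0.09079 <1
  x=-4.384: |R|=0.24613 <1
  x=-3.684: |R|=0.46819 <1
  x=-6.298: |R|=1.17789 >1
  x=-6.186: |R|=1.06161 >1
  x=-6.157: |R|=1.03217 >1
So |R|<1 on (-6.1250, 0).

z∈(-6.1250,0).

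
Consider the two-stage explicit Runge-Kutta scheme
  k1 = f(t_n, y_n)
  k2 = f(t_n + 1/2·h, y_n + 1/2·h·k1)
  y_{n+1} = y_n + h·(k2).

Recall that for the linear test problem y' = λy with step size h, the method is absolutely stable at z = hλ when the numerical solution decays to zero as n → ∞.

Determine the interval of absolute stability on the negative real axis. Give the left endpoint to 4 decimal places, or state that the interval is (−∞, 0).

(-2.0000, 0).

Test eqn y'=λy, z=hλ:
  k1=λy_n ⇒ h·k1=z·y_n;  k2=λ(1+1/2z)y_n ⇒ h·k2=z(1+1/2z)y_n
  y_{n+1}/y_n = 1 + z(1+1/2z) = 1 + z + 1/2z²
  ⇒ R(z) = 1 + z + 1/2z².

Solve |R(x)|<1 on ℝ⁻.
x=-1.74: |R|=0.7738
R=1: x+1/2x²=0 ⇒ x=−2=-2.0000; min R=1−1/(4·1/2)=0.5000>−1
Confirm numerically:
  x=-1.821: |R|=0.83702 <1
  x=-1.311: |R|=0.54836 <1
  x=-0.941: |R|=0.50174 <1
  x=-2.381: |R|=1.45358 >1
  x=-2.350: |R|=1.41125 >1
So |R|<1 on (-2.0000, 0).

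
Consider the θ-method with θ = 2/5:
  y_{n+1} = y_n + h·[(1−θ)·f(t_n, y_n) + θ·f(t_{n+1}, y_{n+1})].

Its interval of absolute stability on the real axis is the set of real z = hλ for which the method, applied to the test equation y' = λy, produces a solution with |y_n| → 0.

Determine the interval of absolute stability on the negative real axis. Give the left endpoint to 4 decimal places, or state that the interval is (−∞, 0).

z∈(-10.0000,0).

On y'=λy, z=hλ:
  y_{n+1} = y_n + z·[3/5·y_n + 2/5·y_{n+1}] ⇒ (1 − 2/5z)y_{n+1} = (1 + 3/5z)y_n
  Hence R(z) = (1 + 3/5z)/(1 − 2/5z).

Find x<0 with |R(x)|<1.
x=-0.88: |R|=0.3491
R=−1: 1+3/5x = −1+2/5x ⇒ -1/5x=2 ⇒ x=2/(-1/5)=-10.0000
Confirm numerically:
  x=-9.515: |R|=0.97982 <1
  x=-8.264: |R|=0.91936 <1
  x=-5.352: |R|=0.70402 <1
  x=-5.115: |R|=0.67925 <1
  x=-10.594: |R|=1.02268 >1
  x=-10.437: |R|=1.01689 >1
  x=-10.244: |R|=1.00957 >1
Interval (-10.0000, 0).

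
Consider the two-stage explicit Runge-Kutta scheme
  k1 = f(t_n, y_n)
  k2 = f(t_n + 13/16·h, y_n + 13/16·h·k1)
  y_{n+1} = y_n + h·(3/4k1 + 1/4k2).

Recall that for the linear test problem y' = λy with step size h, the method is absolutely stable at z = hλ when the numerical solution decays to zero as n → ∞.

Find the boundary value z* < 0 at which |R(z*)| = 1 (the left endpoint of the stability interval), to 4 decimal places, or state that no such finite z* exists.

left endpoint -4.9231.

Test eqn y'=λy, z=hλ:
  k1=λy_n ⇒ h·k1=z·y_n;  k2=λ(1+13/16z)y_n ⇒ h·k2=z(1+13/16z)y_n
  y_{n+1}/y_n = 1 + 3/4z + 1/4z(1+13/16z) = 1 + z + 13/64z²
  Hence R(z) = 1 + z + 13/64z².

Find x<0 with |R(x)|<1.
x=-0.82: |R|=0.3166
R=1: x+13/64x²=0 ⇒ x=−64/13=-4.9231; min R=1−1/(4·13/64)=-0.2308>−1
Confirm numerically:
  x=-4.676: |R|=0.76532 <1
  x=-4.367: |R|=0.50673 <1
  x=-2.435: |R|=0.23063 <1
  x=-2.308: |R|=0.22598 <1
  x=-5.406: |R|=1.53029 >1
  x=-5.193: |R|=1.28472 >1
So |R|<1 on (-4.9231, 0).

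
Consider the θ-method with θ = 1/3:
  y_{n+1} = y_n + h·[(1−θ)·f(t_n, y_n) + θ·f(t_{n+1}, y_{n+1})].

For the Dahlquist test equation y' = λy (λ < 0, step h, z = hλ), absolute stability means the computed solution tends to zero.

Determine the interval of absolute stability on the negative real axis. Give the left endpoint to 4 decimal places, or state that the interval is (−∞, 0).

Set f=λy, z=hλ:
  y_{n+1} = y_n + z·[2/3·y_n + 1/3·y_{n+1}] ⇒ (1 − 1/3z)y_{n+1} = (1 + 2/3z)y_n
  R(z) = (1 + 2/3z)/(1 − 1/3z).

Boundary: |R(x)|=1, x<0.
x=-0.98: |R|=0.2613
R=−1: 1+2/3x = −1+1/3x ⇒ -1/3x=2 ⇒ x=2/(-1/3)=-6.0000
Confirm numerically:
  x=-4.313: |R|=0.76931 <1
  x=-3.199: |R|=0.54815 <1
  x=-2.970: |R|=0.49246 <1
  x=-6.567: |R|=1.05927 >1
  x=-6.222: |R|=1.02407 >1
  x=-6.193: |R|=1.02099 >1
Interval (-6.0000, 0).

z∈(-6.0000,0).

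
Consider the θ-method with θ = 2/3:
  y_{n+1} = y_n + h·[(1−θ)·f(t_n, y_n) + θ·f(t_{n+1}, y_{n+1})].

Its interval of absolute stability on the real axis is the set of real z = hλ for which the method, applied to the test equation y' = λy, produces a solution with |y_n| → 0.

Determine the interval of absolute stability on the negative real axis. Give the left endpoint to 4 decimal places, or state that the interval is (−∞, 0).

unbounded; (−∞, 0).

On y'=λy, z=hλ:
  y_{n+1} = y_n + z·[1/3·y_n + 2/3·y_{n+1}] ⇒ (1 − 2/3z)y_{n+1} = (1 + 1/3z)y_n
  R(z) = (1 + 1/3z)/(1 − 2/3z).

Need |R(x)|<1, x<0.
x=-0.79: |R|=0.4825
x=-2: |R|=0.1429
x=-10: |R|=0.3043
x=-100: |R|=0.4778
θ=2/3≥1/2 ⇒ |1+1/3x|<|1−2/3x| ∀x<0 ⇒ unbounded interval.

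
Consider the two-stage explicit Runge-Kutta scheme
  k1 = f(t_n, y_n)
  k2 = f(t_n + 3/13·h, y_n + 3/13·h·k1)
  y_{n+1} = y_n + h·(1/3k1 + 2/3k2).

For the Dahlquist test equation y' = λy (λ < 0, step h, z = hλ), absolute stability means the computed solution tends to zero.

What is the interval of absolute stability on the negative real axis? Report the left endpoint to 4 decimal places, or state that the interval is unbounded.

Set f=λy, z=hλ:
  k1=λy_n ⇒ h·k1=z·y_n;  k2=λ(1+3/13z)y_n ⇒ h·k2=z(1+3/13z)y_n
  y_{n+1}/y_n = 1 + 1/3z + 2/3z(1+3/13z) = 1 + z + 2/13z²
  so R(z) = 1 + z + 2/13z².

Solve |R(x)|<1 on ℝ⁻.
x=-0.46: |R|=0.5726
R=1: x+2/13x²=0 ⇒ x=−13/2=-6.5000; min R=1−1/(4·2/13)=-0.6250>−1
Confirm numerically:
  x=-5.339: |R|=0.04637 <1
  x=-4.376: |R|=0.42994 <1
  x=-2.828: |R|=0.59760 <1
  x=-2.651: |R|=0.56980 <1
  x=-6.845: |R|=1.36331 >1
  x=-6.551: |R|=1.05140 >1
Stable set (-6.5000, 0).

z∈(-6.5000,0).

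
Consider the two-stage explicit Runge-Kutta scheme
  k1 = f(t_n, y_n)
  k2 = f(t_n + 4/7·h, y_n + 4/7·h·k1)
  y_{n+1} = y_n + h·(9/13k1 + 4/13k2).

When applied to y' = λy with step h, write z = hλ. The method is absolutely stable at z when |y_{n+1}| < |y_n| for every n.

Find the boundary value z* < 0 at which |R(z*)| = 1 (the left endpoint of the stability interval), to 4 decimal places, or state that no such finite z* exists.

z* = -5.6875.

On y'=λy, z=hλ:
  k1=λy_n ⇒ h·k1=z·y_n;  k2=λ(1+4/7z)y_n ⇒ h·k2=z(1+4/7z)y_n
  y_{n+1}/y_n = 1 + 9/13z + 4/13z(1+4/7z) = 1 + z + 16/91z²
  so R(z) = 1 + z + 16/91z².

Boundary: |R(x)|=1, x<0.
x=-0.55: |R|=0.5032
R=1: x+16/91x²=0 ⇒ x=−91/16=-5.6875; min R=1−1/(4·16/91)=-0.4219>−1
Confirm numerically:
  x=-4.541: |R|=0.08461 <1
  x=-3.995: |R|=0.18884 <1
  x=-2.782: |R|=0.42120 <1
  x=-5.781: |R|=1.09504 >1
  x=-5.751: |R|=1.06421 >1
  x=-5.747: |R|=1.06012 >1
Interval (-5.6875, 0).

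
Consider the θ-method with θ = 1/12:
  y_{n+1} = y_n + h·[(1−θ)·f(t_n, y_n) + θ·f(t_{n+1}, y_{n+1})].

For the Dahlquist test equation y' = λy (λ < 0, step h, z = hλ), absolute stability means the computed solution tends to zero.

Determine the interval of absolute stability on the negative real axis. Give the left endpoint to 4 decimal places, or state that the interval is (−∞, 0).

Test eqn y'=λy, z=hλ:
  y_{n+1} = y_n + z·[11/12·y_n + 1/12·y_{n+1}] ⇒ (1 − 1/12z)y_{n+1} = (1 + 11/12z)y_n
  R(z) = (1 + 11/12z)/(1 − 1/12z).

Solve |R(x)|<1 on ℝ⁻.
x=-0.99: |R|=0.0855
R=−1: 1+11/12x = −1+1/12x ⇒ -5/6x=2 ⇒ x=2/(-5/6)=-2.4000
Confirm numerically:
  x=-1.905: |R|=0.64401 <1
  x=-1.873: |R|=0.62013 <1
  x=-1.748: |R|=0.52575 <1
  x=-2.685: |R|=1.19408 >1
  x=-2.664: |R|=1.18003 >1
  x=-2.655: |R|=1.17400 >1
So |R|<1 on (-2.4000, 0).

(-2.4000, 0).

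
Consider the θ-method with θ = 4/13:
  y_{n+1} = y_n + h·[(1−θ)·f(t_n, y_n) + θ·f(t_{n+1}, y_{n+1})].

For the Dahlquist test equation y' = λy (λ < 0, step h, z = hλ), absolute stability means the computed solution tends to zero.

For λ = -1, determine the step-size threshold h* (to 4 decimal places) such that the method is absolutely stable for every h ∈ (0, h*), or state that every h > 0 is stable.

(-5.2000,0); λ=-1 ⇒ h* = (26/5)/1 = 5.2000.

Test eqn y'=λy, z=hλ:
  y_{n+1} = y_n + z·[9/13·y_n + 4/13·y_{n+1}] ⇒ (1 − 4/13z)y_{n+1} = (1 + 9/13z)y_n
  R(z) = (1 + 9/13z)/(1 − 4/13z).

Boundary: |R(x)|=1, x<0.
x=-1.38: |R|=0.0313
R=−1: 1+9/13x = −1+4/13x ⇒ -5/13x=2 ⇒ x=2/(-5/13)=-5.2000
Confirm numerically:
  x=-3.259: |R|=0.62725 <1
  x=-2.915: |R|=0.53670 <1
  x=-2.172: |R|=0.30192 <1
  x=-2.083: |R|=0.26941 <1
  x=-5.545: |R|=1.04903 >1
  x=-5.358: |R|=1.02294 >1
So |R|<1 on (-5.2000, 0).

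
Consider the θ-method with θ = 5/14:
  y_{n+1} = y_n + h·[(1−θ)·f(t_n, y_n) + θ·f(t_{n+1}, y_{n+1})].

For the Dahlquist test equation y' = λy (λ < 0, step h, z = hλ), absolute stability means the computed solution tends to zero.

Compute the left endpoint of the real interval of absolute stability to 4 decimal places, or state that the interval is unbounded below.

Set f=λy, z=hλ:
  y_{n+1} = y_n + z·[9/14·y_n + 5/14·y_{n+1}] ⇒ (1 − 5/14z)y_{n+1} = (1 + 9/14z)y_n
  ⇒ R(z) = (1 + 9/14z)/(1 − 5/14z).

Find x<0 with |R(x)|<1.
x=-0.65: |R|=0.4725
R=−1: 1+9/14x = −1+5/14x ⇒ -2/7x=2 ⇒ x=2/(-2/7)=-7.0000
Confirm numerically:
  x=-5.256: |R|=0.82681 <1
  x=-3.905: |R|=0.63072 <1
  x=-3.814: |R|=0.61464 <1
  x=-3.162: |R|=0.48501 <1
  x=-7.419: |R|=1.03280 >1
  x=-7.408: |R|=1.03197 >1
Interval (-7.0000, 0).

left endpoint -7.0000.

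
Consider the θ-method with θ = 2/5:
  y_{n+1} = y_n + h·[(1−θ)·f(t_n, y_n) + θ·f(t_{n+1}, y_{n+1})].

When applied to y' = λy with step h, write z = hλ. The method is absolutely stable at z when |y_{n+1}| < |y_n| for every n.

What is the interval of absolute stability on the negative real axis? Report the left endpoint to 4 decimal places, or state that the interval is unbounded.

Test eqn y'=λy, z=hλ:
  y_{n+1} = y_n + z·[3/5·y_n + 2/5·y_{n+1}] ⇒ (1 − 2/5z)y_{n+1} = (1 + 3/5z)y_n
  R(z) = (1 + 3/5z)/(1 − 2/5z).

Need |R(x)|<1, x<0.
x=-1.41: |R|=0.0985
R=−1: 1+3/5x = −1+2/5x ⇒ -1/5x=2 ⇒ x=2/(-1/5)=-10.0000
Confirm numerically:
  x=-7.918: |R|=0.90008 <1
  x=-7.917: |R|=0.90002 <1
  x=-5.672: |R|=0.73519 <1
  x=-5.077: |R|=0.67514 <1
  x=-10.458: |R|=1.01767 >1
  x=-10.421: |R|=1.01629 >1
  x=-10.282: |R|=1.01103 >1
Interval (-10.0000, 0).

z∈(-10.0000,0).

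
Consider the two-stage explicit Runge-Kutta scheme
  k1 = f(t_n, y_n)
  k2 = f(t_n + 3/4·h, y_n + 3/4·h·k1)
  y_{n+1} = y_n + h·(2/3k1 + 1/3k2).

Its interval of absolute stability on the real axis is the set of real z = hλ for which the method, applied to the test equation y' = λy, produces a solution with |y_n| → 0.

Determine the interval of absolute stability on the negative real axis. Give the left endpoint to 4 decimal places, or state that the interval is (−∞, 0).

On y'=λy, z=hλ:
  k1=λy_n ⇒ h·k1=z·y_n;  k2=λ(1+3/4z)y_n ⇒ h·k2=z(1+3/4z)y_n
  y_{n+1}/y_n = 1 + 2/3z + 1/3z(1+3/4z) = 1 + z + 1/4z²
  Hence R(z) = 1 + z + 1/4z².

Solve |R(x)|<1 on ℝ⁻.
x=-1.51: |R|=0.0600
R=1: x+1/4x²=0 ⇒ x=−4=-4.0000; min R=1−1/(4·1/4)=0.0000>−1
Confirm numerically:
  x=-3.141: |R|=0.32547 <1
  x=-2.977: |R|=0.23863 <1
  x=-2.941: |R|=0.22137 <1
  x=-2.262: |R|=0.01716 <1
  x=-4.427: |R|=1.47258 >1
  x=-4.280: |R|=1.29960 >1
  x=-4.274: |R|=1.29277 >1
So |R|<1 on (-4.0000, 0).

(-4.0000, 0).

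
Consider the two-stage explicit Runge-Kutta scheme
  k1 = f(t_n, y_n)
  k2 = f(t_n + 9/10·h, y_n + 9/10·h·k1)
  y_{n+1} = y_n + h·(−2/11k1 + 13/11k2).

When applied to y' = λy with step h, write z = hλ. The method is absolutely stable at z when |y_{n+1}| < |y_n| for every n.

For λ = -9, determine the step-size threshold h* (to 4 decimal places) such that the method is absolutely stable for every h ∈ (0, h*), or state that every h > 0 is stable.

Set f=λy, z=hλ:
  k1=λy_n ⇒ h·k1=z·y_n;  k2=λ(1+9/10z)y_n ⇒ h·k2=z(1+9/10z)y_n
  y_{n+1}/y_n = 1 − 2/11z + 13/11z(1+9/10z) = 1 + z + 117/110z²
  so R(z) = 1 + z + 117/110z².

Need |R(x)|<1, x<0.
x=-0.95: |R|=1.0099
R=1: x+117/110x²=0 ⇒ x=−110/117=-0.9402; min R=1−1/(4·117/110)=0.7650>−1
Confirm numerically:
  x=-0.899: |R|=0.96063 <1
  x=-0.810: |R|=0.88785 <1
  x=-0.760: |R|=0.85436 <1
  x=-0.509: |R|=0.76657 <1
  x=-1.457: |R|=1.80094 >1
  x=-1.182: |R|=1.30403 >1
Stable set (-0.9402, 0).

(-0.9402,0); λ=-9 ⇒ h* = (110/117)/9 = 0.1045.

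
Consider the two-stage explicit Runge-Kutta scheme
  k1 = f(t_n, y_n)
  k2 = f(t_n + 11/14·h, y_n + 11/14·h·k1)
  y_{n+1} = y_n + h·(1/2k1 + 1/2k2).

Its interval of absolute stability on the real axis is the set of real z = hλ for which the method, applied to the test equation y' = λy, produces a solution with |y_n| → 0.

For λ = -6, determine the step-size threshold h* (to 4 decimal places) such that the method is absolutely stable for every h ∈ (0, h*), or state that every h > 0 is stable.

Set f=λy, z=hλ:
  k1=λy_n ⇒ h·k1=z·y_n;  k2=λ(1+11/14z)y_n ⇒ h·k2=z(1+11/14z)y_n
  y_{n+1}/y_n = 1 + 1/2z + 1/2z(1+11/14z) = 1 + z + 11/28z²
  ⇒ R(z) = 1 + z + 11/28z².

Find x<0 with |R(x)|<1.
x=-1.13: |R|=0.3716
R=1: x+11/28x²=0 ⇒ x=−28/11=-2.5455; min R=1−1/(4·11/28)=0.3636>−1
Confirm numerically:
  x=-2.051: |R|=0.60159 <1
  x=-1.463: |R|=0.37786 <1
  x=-1.115: |R|=0.37341 <1
  x=-2.984: |R|=1.51410 >1
  x=-2.584: |R|=1.03913 >1
Stable set (-2.5455, 0).

(-2.5455,0); λ=-6 ⇒ h* = (28/11)/6 = 0.4242.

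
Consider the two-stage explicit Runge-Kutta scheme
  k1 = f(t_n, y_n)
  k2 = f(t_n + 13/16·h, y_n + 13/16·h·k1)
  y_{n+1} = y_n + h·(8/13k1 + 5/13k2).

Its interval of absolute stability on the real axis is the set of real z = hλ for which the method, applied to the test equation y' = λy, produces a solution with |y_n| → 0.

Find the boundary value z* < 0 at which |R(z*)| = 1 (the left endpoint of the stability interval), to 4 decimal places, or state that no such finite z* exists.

left endpoint -3.2000.

On y'=λy, z=hλ:
  k1=λy_n ⇒ h·k1=z·y_n;  k2=λ(1+13/16z)y_n ⇒ h·k2=z(1+13/16z)y_n
  y_{n+1}/y_n = 1 + 8/13z + 5/13z(1+13/16z) = 1 + z + 5/16z²
  R(z) = 1 + z + 5/16z².

Find x<0 with |R(x)|<1.
x=-1.6: |R|=0.2000
R=1: x+5/16x²=0 ⇒ x=−16/5=-3.2000; min R=1−1/(4·5/16)=0.2000>−1
Confirm numerically:
  x=-1.826: |R|=0.21596 <1
  x=-1.665: |R|=0.20132 <1
  x=-1.657: |R|=0.20102 <1
  x=-1.580: |R|=0.20012 <1
  x=-3.476: |R|=1.29980 >1
  x=-3.364: |R|=1.17241 >1
Interval (-3.2000, 0).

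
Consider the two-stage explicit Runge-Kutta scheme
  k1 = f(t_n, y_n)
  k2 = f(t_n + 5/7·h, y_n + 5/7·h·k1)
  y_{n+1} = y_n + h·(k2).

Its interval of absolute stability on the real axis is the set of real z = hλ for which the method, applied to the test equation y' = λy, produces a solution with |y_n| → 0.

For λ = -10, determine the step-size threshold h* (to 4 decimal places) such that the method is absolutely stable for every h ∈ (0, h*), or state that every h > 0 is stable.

(-1.4000,0); λ=-10 ⇒ h* = (7/5)/10 = 0.1400.

On y'=λy, z=hλ:
  k1=λy_n ⇒ h·k1=z·y_n;  k2=λ(1+5/7z)y_n ⇒ h·k2=z(1+5/7z)y_n
  y_{n+1}/y_n = 1 + z(1+5/7z) = 1 + z + 5/7z²
  so R(z) = 1 + z + 5/7z².

Solve |R(x)|<1 on ℝ⁻.
x=-1.51: |R|=1.1186
R=1: x+5/7x²=0 ⇒ x=−7/5=-1.4000; min R=1−1/(4·5/7)=0.6500>−1
Confirm numerically:
  x=-1.329: |R|=0.93260 <1
  x=-1.194: |R|=0.82431 <1
  x=-0.789: |R|=0.65566 <1
  x=-1.833: |R|=1.56692 >1
  x=-1.474: |R|=1.07791 >1
Stable set (-1.4000, 0).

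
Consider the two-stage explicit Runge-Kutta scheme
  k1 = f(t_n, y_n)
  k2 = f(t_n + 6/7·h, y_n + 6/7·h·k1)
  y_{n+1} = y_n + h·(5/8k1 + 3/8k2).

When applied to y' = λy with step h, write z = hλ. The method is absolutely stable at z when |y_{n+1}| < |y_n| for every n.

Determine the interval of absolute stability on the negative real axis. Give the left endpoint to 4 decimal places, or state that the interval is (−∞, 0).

With y'=λy (z=hλ):
  k1=λy_n ⇒ h·k1=z·y_n;  k2=λ(1+6/7z)y_n ⇒ h·k2=z(1+6/7z)y_n
  y_{n+1}/y_n = 1 + 5/8z + 3/8z(1+6/7z) = 1 + z + 9/28z²
  ⇒ R(z) = 1 + z + 9/28z².

Boundary: |R(x)|=1, x<0.
x=-0.67: |R|=0.4743
R=1: x+9/28x²=0 ⇒ x=−28/9=-3.1111; min R=1−1/(4·9/28)=0.2222>−1
Confirm numerically:
  x=-1.988: |R|=0.28233 <1
  x=-1.511: |R|=0.22286 <1
  x=-1.425: |R|=0.22770 <1
  x=-1.344: |R|=0.23661 <1
  x=-3.554: |R|=1.50594 >1
  x=-3.418: |R|=1.33716 >1
Stable set (-3.1111, 0).

z∈(-3.1111,0).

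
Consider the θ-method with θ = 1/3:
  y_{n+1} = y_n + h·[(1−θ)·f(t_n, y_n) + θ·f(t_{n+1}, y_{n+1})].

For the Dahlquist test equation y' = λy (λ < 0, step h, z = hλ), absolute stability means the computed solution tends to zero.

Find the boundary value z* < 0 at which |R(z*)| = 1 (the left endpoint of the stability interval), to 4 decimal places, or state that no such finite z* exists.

With y'=λy (z=hλ):
  y_{n+1} = y_n + z·[2/3·y_n + 1/3·y_{n+1}] ⇒ (1 − 1/3z)y_{n+1} = (1 + 2/3z)y_n
  R(z) = (1 + 2/3z)/(1 − 1/3z).

Find x<0 with |R(x)|<1.
x=-0.42: |R|=0.6316
R=−1: 1+2/3x = −1+1/3x ⇒ -1/3x=2 ⇒ x=2/(-1/3)=-6.0000
Confirm numerically:
  x=-5.365: |R|=0.92409 <1
  x=-4.865: |R|=0.85569 <1
  x=-4.775: |R|=0.84244 <1
  x=-6.330: |R|=1.03537 >1
  x=-6.300: |R|=1.03226 >1
  x=-6.040: |R|=1.00442 >1
So |R|<1 on (-6.0000, 0).

left endpoint -6.0000.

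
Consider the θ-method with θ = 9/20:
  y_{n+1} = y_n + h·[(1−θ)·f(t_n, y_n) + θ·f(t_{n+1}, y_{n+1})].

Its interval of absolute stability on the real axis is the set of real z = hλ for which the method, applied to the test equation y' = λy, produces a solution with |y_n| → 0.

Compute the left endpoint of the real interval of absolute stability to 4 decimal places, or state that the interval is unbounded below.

z* = -20.0000.

Set f=λy, z=hλ:
  y_{n+1} = y_n + z·[11/20·y_n + 9/20·y_{n+1}] ⇒ (1 − 9/20z)y_{n+1} = (1 + 11/20z)y_n
  so R(z) = (1 + 11/20z)/(1 − 9/20z).

Need |R(x)|<1, x<0.
x=-1.79: |R|=0.0086
R=−1: 1+11/20x = −1+9/20x ⇒ -1/10x=2 ⇒ x=2/(-1/10)=-20.0000
Confirm numerically:
  x=-17.856: |R|=0.97627 <1
  x=-11.993: |R|=0.87483 <1
  x=-9.427: |R|=0.79831 <1
  x=-8.484: |R|=0.76097 <1
  x=-20.504: |R|=1.00493 >1
  x=-20.076: |R|=1.00076 >1
  x=-20.035: |R|=1.00035 >1
Stable set (-20.0000, 0).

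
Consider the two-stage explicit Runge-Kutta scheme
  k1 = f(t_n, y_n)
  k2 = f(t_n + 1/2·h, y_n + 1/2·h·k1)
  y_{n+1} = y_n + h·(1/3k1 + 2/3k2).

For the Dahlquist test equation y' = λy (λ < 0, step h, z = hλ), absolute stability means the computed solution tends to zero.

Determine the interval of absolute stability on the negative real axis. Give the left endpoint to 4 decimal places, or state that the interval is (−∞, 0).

(-3.0000, 0).

On y'=λy, z=hλ:
  k1=λy_n ⇒ h·k1=z·y_n;  k2=λ(1+1/2z)y_n ⇒ h·k2=z(1+1/2z)y_n
  y_{n+1}/y_n = 1 + 1/3z + 2/3z(1+1/2z) = 1 + z + 1/3z²
  so R(z) = 1 + z + 1/3z².

Boundary: |R(x)|=1, x<0.
x=-1.57: |R|=0.2516
R=1: x+1/3x²=0 ⇒ x=−3=-3.0000; min R=1−1/(4·1/3)=0.2500>−1
Confirm numerically:
  x=-2.550: |R|=0.61750 <1
  x=-2.297: |R|=0.46174 <1
  x=-1.886: |R|=0.29967 <1
  x=-3.462: |R|=1.53315 >1
  x=-3.136: |R|=1.14217 >1
So |R|<1 on (-3.0000, 0).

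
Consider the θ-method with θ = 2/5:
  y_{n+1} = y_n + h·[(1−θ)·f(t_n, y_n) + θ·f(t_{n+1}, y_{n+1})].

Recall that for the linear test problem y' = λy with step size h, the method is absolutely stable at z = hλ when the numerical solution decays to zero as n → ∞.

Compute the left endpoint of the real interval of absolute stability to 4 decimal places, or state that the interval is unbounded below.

Set f=λy, z=hλ:
  y_{n+1} = y_n + z·[3/5·y_n + 2/5·y_{n+1}] ⇒ (1 − 2/5z)y_{n+1} = (1 + 3/5z)y_n
  Hence R(z) = (1 + 3/5z)/(1 − 2/5z).

Boundary: |R(x)|=1, x<0.
x=-0.57: |R|=0.5358
R=−1: 1+3/5x = −1+2/5x ⇒ -1/5x=2 ⇒ x=2/(-1/5)=-10.0000
Confirm numerically:
  x=-9.921: |R|=0.99682 <1
  x=-9.911: |R|=0.99641 <1
  x=-8.746: |R|=0.94425 <1
  x=-10.306: |R|=1.01195 >1
  x=-10.096: |R|=1.00381 >1
Stable set (-10.0000, 0).

z* = -10.0000.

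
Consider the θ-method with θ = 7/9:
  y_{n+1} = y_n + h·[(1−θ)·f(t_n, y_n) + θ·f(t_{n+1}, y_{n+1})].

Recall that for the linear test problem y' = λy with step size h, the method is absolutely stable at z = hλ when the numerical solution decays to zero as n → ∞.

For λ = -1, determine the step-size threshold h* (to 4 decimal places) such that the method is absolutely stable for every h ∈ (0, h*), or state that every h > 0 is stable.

With y'=λy (z=hλ):
  y_{n+1} = y_n + z·[2/9·y_n + 7/9·y_{n+1}] ⇒ (1 − 7/9z)y_{n+1} = (1 + 2/9z)y_n
  R(z) = (1 + 2/9z)/(1 − 7/9z).

Find x<0 with |R(x)|<1.
x=-1.53: |R|=0.3014
x=-2: |R|=0.2174
x=-10: |R|=0.1392
x=-100: |R|=0.2694
θ=7/9≥1/2 ⇒ |1+2/9x|<|1−7/9x| ∀x<0 ⇒ stable on all of ℝ⁻.

interval (−∞, 0). Any h>0 works for λ=-1.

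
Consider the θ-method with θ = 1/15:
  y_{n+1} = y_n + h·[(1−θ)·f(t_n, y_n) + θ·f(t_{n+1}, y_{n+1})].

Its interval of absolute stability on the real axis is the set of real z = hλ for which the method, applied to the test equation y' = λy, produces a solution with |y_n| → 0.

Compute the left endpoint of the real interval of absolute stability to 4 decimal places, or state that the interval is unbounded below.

left endpoint -2.3077.

Set f=λy, z=hλ:
  y_{n+1} = y_n + z·[14/15·y_n + 1/15·y_{n+1}] ⇒ (1 − 1/15z)y_{n+1} = (1 + 14/15z)y_n
  R(z) = (1 + 14/15z)/(1 − 1/15z).

Need |R(x)|<1, x<0.
x=-1.57: |R|=0.4212
R=−1: 1+14/15x = −1+1/15x ⇒ -13/15x=2 ⇒ x=2/(-13/15)=-2.3077
Confirm numerically:
  x=-1.538: |R|=0.39497 <1
  x=-1.531: |R|=0.38921 <1
  x=-1.521: |R|=0.38097 <1
  x=-1.477: |R|=0.34460 <1
  x=-2.815: |R|=1.37019 >1
  x=-2.348: |R|=1.03021 >1
Interval (-2.3077, 0).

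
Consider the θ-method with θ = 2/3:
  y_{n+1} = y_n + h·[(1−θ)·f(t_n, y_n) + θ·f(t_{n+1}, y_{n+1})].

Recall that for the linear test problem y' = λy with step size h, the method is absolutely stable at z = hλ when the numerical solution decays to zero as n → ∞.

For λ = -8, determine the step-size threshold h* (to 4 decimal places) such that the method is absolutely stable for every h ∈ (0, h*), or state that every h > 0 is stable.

With y'=λy (z=hλ):
  y_{n+1} = y_n + z·[1/3·y_n + 2/3·y_{n+1}] ⇒ (1 − 2/3z)y_{n+1} = (1 + 1/3z)y_n
  ⇒ R(z) = (1 + 1/3z)/(1 − 2/3z).

Boundary: |R(x)|=1, x<0.
x=-1.33: |R|=0.2951
x=-2: |R|=0.1429
x=-10: |R|=0.3043
x=-100: |R|=0.4778
θ=2/3≥1/2 ⇒ |1+1/3x|<|1−2/3x| ∀x<0 ⇒ stable on all of ℝ⁻.

interval (−∞, 0). Any h>0 works for λ=-8.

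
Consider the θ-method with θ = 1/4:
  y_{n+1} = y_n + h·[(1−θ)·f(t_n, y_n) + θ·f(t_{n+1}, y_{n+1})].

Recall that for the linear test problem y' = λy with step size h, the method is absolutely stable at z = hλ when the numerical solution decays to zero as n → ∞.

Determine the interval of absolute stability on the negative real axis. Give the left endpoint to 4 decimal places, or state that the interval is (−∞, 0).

With y'=λy (z=hλ):
  y_{n+1} = y_n + z·[3/4·y_n + 1/4·y_{n+1}] ⇒ (1 − 1/4z)y_{n+1} = (1 + 3/4z)y_n
  so R(z) = (1 + 3/4z)/(1 − 1/4z).

Find x<0 with |R(x)|<1.
x=-1.46: |R|=0.0696
R=−1: 1+3/4x = −1+1/4x ⇒ -1/2x=2 ⇒ x=2/(-1/2)=-4.0000
Confirm numerically:
  x=-3.932: |R|=0.98285 <1
  x=-3.530: |R|=0.87517 <1
  x=-2.392: |R|=0.49687 <1
  x=-1.993: |R|=0.33022 <1
  x=-4.547: |R|=1.12800 >1
  x=-4.481: |R|=1.11343 >1
Stable set (-4.0000, 0).

(-4.0000, 0).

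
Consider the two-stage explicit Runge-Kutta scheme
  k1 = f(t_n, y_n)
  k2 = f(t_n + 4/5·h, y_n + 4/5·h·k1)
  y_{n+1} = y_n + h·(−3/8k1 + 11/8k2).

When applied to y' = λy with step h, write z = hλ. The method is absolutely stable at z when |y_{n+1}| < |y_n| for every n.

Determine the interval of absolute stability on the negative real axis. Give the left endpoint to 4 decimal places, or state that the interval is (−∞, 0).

With y'=λy (z=hλ):
  k1=λy_n ⇒ h·k1=z·y_n;  k2=λ(1+4/5z)y_n ⇒ h·k2=z(1+4/5z)y_n
  y_{n+1}/y_n = 1 − 3/8z + 11/8z(1+4/5z) = 1 + z + 11/10z²
  Hence R(z) = 1 + z + 11/10z².

Boundary: |R(x)|=1, x<0.
x=-0.72: |R|=0.8502
R=1: x+11/10x²=0 ⇒ x=−10/11=-0.9091; min R=1−1/(4·11/10)=0.7727>−1
Confirm numerically:
  x=-0.736: |R|=0.85987 <1
  x=-0.735: |R|=0.85925 <1
  x=-0.712: |R|=0.84564 <1
  x=-0.694: |R|=0.83580 <1
  x=-1.314: |R|=1.58526 >1
  x=-1.209: |R|=1.39885 >1
  x=-0.954: |R|=1.04713 >1
Interval (-0.9091, 0).

z∈(-0.9091,0).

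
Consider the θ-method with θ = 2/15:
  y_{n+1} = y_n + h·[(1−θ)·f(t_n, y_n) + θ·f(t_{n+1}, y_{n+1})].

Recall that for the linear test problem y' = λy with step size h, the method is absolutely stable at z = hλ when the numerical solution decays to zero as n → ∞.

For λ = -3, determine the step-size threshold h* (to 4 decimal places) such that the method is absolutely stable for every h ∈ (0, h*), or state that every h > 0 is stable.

With y'=λy (z=hλ):
  y_{n+1} = y_n + z·[13/15·y_n + 2/15·y_{n+1}] ⇒ (1 − 2/15z)y_{n+1} = (1 + 13/15z)y_n
  R(z) = (1 + 13/15z)/(1 − 2/15z).

Solve |R(x)|<1 on ℝ⁻.
x=-1.69: |R|=0.3792
R=−1: 1+13/15x = −1+2/15x ⇒ -11/15x=2 ⇒ x=2/(-11/15)=-2.7273
Confirm numerically:
  x=-2.419: |R|=0.82907 <1
  x=-2.341: |R|=0.78412 <1
  x=-2.279: |R|=0.74788 <1
  x=-1.513: |R|=0.25901 <1
  x=-3.292: |R|=1.28781 >1
  x=-2.928: |R|=1.10587 >1
Stable set (-2.7273, 0).

(-2.7273,0); λ=-3 ⇒ h* = (30/11)/3 = 0.9091.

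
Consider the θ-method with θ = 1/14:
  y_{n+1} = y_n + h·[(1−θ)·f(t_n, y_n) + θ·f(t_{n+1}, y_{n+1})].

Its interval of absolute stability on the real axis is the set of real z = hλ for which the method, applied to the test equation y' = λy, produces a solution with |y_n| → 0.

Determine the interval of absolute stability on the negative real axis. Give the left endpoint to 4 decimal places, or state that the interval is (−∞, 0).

On y'=λy, z=hλ:
  y_{n+1} = y_n + z·[13/14·y_n + 1/14·y_{n+1}] ⇒ (1 − 1/14z)y_{n+1} = (1 + 13/14z)y_n
  R(z) = (1 + 13/14z)/(1 − 1/14z).

Find x<0 with |R(x)|<1.
x=-0.84: |R|=0.2075
R=−1: 1+13/14x = −1+1/14x ⇒ -6/7x=2 ⇒ x=2/(-6/7)=-2.3333
Confirm numerically:
  x=-2.051: |R|=0.78892 <1
  x=-1.901: |R|=0.67373 <1
  x=-1.528: |R|=0.37764 <1
  x=-2.787: |R|=1.32430 >1
  x=-2.752: |R|=1.29990 >1
So |R|<1 on (-2.3333, 0).

z∈(-2.3333,0).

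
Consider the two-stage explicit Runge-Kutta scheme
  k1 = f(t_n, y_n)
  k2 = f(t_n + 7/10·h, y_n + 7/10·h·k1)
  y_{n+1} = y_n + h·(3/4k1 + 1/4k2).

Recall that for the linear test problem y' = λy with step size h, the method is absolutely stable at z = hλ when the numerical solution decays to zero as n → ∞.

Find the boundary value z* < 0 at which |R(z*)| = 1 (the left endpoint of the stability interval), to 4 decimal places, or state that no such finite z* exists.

With y'=λy (z=hλ):
  k1=λy_n ⇒ h·k1=z·y_n;  k2=λ(1+7/10z)y_n ⇒ h·k2=z(1+7/10z)y_n
  y_{n+1}/y_n = 1 + 3/4z + 1/4z(1+7/10z) = 1 + z + 7/40z²
  so R(z) = 1 + z + 7/40z².

Find x<0 with |R(x)|<1.
x=-1.64: |R|=0.1693
R=1: x+7/40x²=0 ⇒ x=−40/7=-5.7143; min R=1−1/(4·7/40)=-0.4286>−1
Confirm numerically:
  x=-5.010: |R|=0.38252 <1
  x=-4.517: |R|=0.05358 <1
  x=-4.341: |R|=0.04325 <1
  x=-6.178: |R|=1.50134 >1
  x=-6.091: |R|=1.40155 >1
Interval (-5.7143, 0).

z* = -5.7143.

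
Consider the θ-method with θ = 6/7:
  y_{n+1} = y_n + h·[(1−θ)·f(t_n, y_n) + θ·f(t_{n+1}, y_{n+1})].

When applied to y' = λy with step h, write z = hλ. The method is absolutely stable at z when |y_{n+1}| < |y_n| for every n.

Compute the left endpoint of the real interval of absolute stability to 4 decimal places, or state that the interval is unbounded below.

interval (−∞, 0).

With y'=λy (z=hλ):
  y_{n+1} = y_n + z·[1/7·y_n + 6/7·y_{n+1}] ⇒ (1 − 6/7z)y_{n+1} = (1 + 1/7z)y_n
  Hence R(z) = (1 + 1/7z)/(1 − 6/7z).

Boundary: |R(x)|=1, x<0.
x=-1.44: |R|=0.3555
x=-2: |R|=0.2632
x=-10: |R|=0.0448
x=-100: |R|=0.1532
θ=6/7≥1/2 ⇒ |1+1/7x|<|1−6/7x| ∀x<0 ⇒ interval (−∞,0).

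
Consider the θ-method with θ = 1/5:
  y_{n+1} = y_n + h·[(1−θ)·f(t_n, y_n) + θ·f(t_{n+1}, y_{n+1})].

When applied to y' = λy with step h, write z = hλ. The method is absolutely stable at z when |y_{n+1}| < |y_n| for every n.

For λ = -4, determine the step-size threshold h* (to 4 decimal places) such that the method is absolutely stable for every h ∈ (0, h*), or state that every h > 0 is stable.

With y'=λy (z=hλ):
  y_{n+1} = y_n + z·[4/5·y_n + 1/5·y_{n+1}] ⇒ (1 − 1/5z)y_{n+1} = (1 + 4/5z)y_n
  ⇒ R(z) = (1 + 4/5z)/(1 − 1/5z).

Boundary: |R(x)|=1, x<0.
x=-1.47: |R|=0.1360
R=−1: 1+4/5x = −1+1/5x ⇒ -3/5x=2 ⇒ x=2/(-3/5)=-3.3333
Confirm numerically:
  x=-3.260: |R|=0.97337 <1
  x=-3.220: |R|=0.95864 <1
  x=-1.818: |R|=0.33324 <1
  x=-3.600: |R|=1.09302 >1
  x=-3.406: |R|=1.02593 >1
So |R|<1 on (-3.3333, 0).

(-3.3333,0); λ=-4 ⇒ h* = (10/3)/4 = 0.8333.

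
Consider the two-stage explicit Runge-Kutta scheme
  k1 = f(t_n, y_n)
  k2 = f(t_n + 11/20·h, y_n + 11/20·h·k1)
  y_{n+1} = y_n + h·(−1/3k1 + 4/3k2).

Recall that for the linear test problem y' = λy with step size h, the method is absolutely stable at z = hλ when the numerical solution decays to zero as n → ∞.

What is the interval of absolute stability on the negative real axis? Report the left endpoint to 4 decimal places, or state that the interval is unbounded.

Test eqn y'=λy, z=hλ:
  k1=λy_n ⇒ h·k1=z·y_n;  k2=λ(1+11/20z)y_n ⇒ h·k2=z(1+11/20z)y_n
  y_{n+1}/y_n = 1 − 1/3z + 4/3z(1+11/20z) = 1 + z + 11/15z²
  Hence R(z) = 1 + z + 11/15z².

Solve |R(x)|<1 on ℝ⁻.
x=-0.97: |R|=0.7200
R=1: x+11/15x²=0 ⇒ x=−15/11=-1.3636; min R=1−1/(4·11/15)=0.6591>−1
Confirm numerically:
  x=-1.159: |R|=0.82607 <1
  x=-1.142: |R|=0.81439 <1
  x=-0.900: |R|=0.69400 <1
  x=-0.618: |R|=0.66208 <1
  x=-1.665: |R|=1.36796 >1
  x=-1.507: |R|=1.15844 >1
  x=-1.443: |R|=1.08398 >1
So |R|<1 on (-1.3636, 0).

(-1.3636, 0).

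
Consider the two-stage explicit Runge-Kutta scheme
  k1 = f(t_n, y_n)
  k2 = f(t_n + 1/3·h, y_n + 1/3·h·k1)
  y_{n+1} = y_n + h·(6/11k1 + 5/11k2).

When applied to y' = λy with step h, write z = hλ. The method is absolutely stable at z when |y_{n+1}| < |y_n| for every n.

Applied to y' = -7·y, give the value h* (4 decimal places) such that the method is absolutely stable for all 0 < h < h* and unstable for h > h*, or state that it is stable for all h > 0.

Test eqn y'=λy, z=hλ:
  k1=λy_n ⇒ h·k1=z·y_n;  k2=λ(1+1/3z)y_n ⇒ h·k2=z(1+1/3z)y_n
  y_{n+1}/y_n = 1 + 6/11z + 5/11z(1+1/3z) = 1 + z + 5/33z²
  Hence R(z) = 1 + z + 5/33z².

Solve |R(x)|<1 on ℝ⁻.
x=-1.51: |R|=0.1645
R=1: x+5/33x²=0 ⇒ x=−33/5=-6.6000; min R=1−1/(4·5/33)=-0.6500>−1
Confirm numerically:
  x=-4.904: |R|=0.26018 <1
  x=-3.864: |R|=0.60180 <1
  x=-3.626: |R|=0.63390 <1
  x=-7.010: |R|=1.43547 >1
  x=-6.934: |R|=1.35090 >1
  x=-6.852: |R|=1.26162 >1
Stable set (-6.6000, 0).

(-6.6000,0); λ=-7 ⇒ h* = (33/5)/7 = 0.9429.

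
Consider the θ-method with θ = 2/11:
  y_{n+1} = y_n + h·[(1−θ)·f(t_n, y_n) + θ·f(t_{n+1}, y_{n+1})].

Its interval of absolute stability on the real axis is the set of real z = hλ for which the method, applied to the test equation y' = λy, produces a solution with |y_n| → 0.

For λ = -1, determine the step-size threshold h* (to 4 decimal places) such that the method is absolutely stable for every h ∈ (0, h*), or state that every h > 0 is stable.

With y'=λy (z=hλ):
  y_{n+1} = y_n + z·[9/11·y_n + 2/11·y_{n+1}] ⇒ (1 − 2/11z)y_{n+1} = (1 + 9/11z)y_n
  R(z) = (1 + 9/11z)/(1 − 2/11z).

Boundary: |R(x)|=1, x<0.
x=-1.37: |R|=0.0968
R=−1: 1+9/11x = −1+2/11x ⇒ -7/11x=2 ⇒ x=2/(-7/11)=-3.1429
Confirm numerically:
  x=-2.951: |R|=0.92054 <1
  x=-2.545: |R|=0.73990 <1
  x=-1.900: |R|=0.41216 <1
  x=-1.888: |R|=0.40552 <1
  x=-3.639: |R|=1.19001 >1
  x=-3.622: |R|=1.18384 >1
  x=-3.519: |R|=1.14597 >1
So |R|<1 on (-3.1429, 0).

(-3.1429,0); λ=-1 ⇒ h* = (22/7)/1 = 3.1429.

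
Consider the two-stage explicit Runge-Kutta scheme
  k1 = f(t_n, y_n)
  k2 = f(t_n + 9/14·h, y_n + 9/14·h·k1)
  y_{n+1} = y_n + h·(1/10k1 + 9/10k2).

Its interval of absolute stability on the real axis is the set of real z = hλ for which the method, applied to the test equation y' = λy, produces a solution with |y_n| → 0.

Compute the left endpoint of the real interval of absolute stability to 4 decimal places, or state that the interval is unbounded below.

left endpoint -1.7284.

On y'=λy, z=hλ:
  k1=λy_n ⇒ h·k1=z·y_n;  k2=λ(1+9/14z)y_n ⇒ h·k2=z(1+9/14z)y_n
  y_{n+1}/y_n = 1 + 1/10z + 9/10z(1+9/14z) = 1 + z + 81/140z²
  R(z) = 1 + z + 81/140z².

Find x<0 with |R(x)|<1.
x=-0.39: |R|=0.6980
R=1: x+81/140x²=0 ⇒ x=−140/81=-1.7284; min R=1−1/(4·81/140)=0.5679>−1
Confirm numerically:
  x=-1.487: |R|=0.79232 <1
  x=-1.437: |R|=0.75773 <1
  x=-1.370: |R|=0.71592 <1
  x=-2.077: |R|=1.41892 >1
  x=-1.862: |R|=1.14393 >1
  x=-1.850: |R|=1.13016 >1
Stable set (-1.7284, 0).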